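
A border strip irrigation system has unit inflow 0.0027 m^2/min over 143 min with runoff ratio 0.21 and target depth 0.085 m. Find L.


L = q*t/((1+r)*Z)
L = 0.0027*143/((1+0.21)*0.085)
L = 0.3861/0.10285

3.7540 m


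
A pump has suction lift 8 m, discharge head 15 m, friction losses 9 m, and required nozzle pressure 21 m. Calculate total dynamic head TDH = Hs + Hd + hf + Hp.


TDH = Hs + Hd + hf + Hp = 8 + 15 + 9 + 21 = 53

53 m


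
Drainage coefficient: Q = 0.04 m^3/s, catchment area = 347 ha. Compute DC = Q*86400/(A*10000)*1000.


DC = Q * 86400 / (A * 10000) * 1000
DC = 0.04 * 86400 / (347 * 10000) * 1000
DC = 3456000.0000 / 3470000

0.9960 mm/day


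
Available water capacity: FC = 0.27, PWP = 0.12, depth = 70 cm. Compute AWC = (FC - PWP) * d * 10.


AWC = (FC - PWP) * d * 10
AWC = (0.27 - 0.12) * 70 * 10
AWC = 0.1500 * 70 * 10

105.0000 mm


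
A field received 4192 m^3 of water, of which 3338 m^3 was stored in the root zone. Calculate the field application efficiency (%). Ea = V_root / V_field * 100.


Ea = V_root / V_field * 100 = 3338 / 4192 * 100 = 79.6279%

79.6279 %


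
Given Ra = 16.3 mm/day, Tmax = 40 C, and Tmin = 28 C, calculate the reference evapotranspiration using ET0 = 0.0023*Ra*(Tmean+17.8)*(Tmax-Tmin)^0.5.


Tmean = (Tmax + Tmin)/2 = (40 + 28)/2 = 34.0
ET0 = 0.0023 * 16.3 * (34.0 + 17.8) * sqrt(40 - 28)
ET0 = 0.0023 * 16.3 * 51.8 * 3.464102

6.7272 mm/day


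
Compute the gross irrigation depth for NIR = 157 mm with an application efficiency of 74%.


Ea = 74% = 0.74
GID = NIR / Ea = 157 / 0.74 = 212.1622 mm

212.1622 mm


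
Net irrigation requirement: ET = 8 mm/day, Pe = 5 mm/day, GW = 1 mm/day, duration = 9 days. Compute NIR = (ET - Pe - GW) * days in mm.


Daily deficit = ET - Pe - GW = 8 - 5 - 1 = 2 mm/day
NIR = 2 * 9 = 18 mm

18.0000 mm


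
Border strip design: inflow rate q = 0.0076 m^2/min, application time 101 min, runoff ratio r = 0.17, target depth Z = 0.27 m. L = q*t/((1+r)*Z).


L = q*t/((1+r)*Z)
L = 0.0076*101/((1+0.17)*0.27)
L = 0.7676/0.3159

2.4299 m


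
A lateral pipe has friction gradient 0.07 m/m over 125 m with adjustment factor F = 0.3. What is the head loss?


hf = J * L * F = 0.07 * 125 * 0.3 = 2.6250 m

2.6250 m


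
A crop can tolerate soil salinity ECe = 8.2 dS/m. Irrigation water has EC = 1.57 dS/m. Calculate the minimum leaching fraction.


LR = ECiw / (5*ECe - ECiw)
LR = 1.57 / (5*8.2 - 1.57)
LR = 1.57 / 39.4300

0.0398


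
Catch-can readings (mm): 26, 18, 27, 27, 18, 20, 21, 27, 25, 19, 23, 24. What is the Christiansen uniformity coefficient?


mean = 22.916667 mm
MAD = 3.097222 mm
CU = (1 - 3.097222/22.916667)*100

86.4848 %


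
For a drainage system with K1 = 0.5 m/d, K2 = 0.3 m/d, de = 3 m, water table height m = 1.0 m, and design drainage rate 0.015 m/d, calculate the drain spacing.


S^2 = 8*K2*de*m/q + 4*K1*m^2/q
S^2 = 8*0.3*3*1.0/0.015 + 4*0.5*1.0^2/0.015
S = sqrt(613.3333)

24.7656 m


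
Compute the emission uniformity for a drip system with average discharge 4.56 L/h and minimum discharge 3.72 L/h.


EU = (q_min/q_avg)*100 = (3.72/4.56)*100 = 81.5789%

81.5789 %


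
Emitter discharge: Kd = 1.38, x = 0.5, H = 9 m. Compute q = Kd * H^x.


q = Kd * H^x = 1.38 * 9^0.5 = 1.38 * 3.000000

4.1400 L/h


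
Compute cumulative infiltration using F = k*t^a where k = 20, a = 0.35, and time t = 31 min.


F = k * t^a = 20 * 31^0.35
F = 20 * 3.326416

66.5283 mm


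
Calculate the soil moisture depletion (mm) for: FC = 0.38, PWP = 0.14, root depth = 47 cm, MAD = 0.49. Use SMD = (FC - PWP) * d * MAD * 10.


SMD = (FC - PWP) * d * MAD * 10
SMD = (0.38 - 0.14) * 47 * 0.49 * 10
SMD = 0.2400 * 47 * 0.49 * 10

55.2720 mm


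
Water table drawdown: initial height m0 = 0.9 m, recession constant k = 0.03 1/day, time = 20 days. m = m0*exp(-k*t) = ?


m = m0 * exp(-k*t)
m = 0.9 * exp(-0.03 * 20)
m = 0.9 * exp(-0.6000)

0.4939 m


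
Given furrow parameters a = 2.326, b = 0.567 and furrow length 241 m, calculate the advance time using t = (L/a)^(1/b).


t = (L/a)^(1/b)
t = (241/2.326)^(1/0.567)
t = 103.611350^(1/0.567)

3585.1744 min


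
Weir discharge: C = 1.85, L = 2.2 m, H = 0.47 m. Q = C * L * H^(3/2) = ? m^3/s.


Q = C * L * H^(3/2) = 1.85 * 2.2 * 0.47^1.5 = 1.85 * 2.2 * 0.322216

1.3114 m^3/s


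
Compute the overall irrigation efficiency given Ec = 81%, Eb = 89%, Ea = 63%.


Ec = 0.81, Eb = 0.89, Ea = 0.63
E = 0.81 * 0.89 * 0.63 * 100 = 45.4167%

45.4167 %


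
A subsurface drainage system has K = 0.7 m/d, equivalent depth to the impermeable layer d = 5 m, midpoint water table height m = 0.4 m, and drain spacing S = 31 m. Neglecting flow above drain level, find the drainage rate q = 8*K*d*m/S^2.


q = 8*K*d*m/S^2
q = 8*0.7*5*0.4/31^2
q = 11.2000 / 961

0.0117 m/d


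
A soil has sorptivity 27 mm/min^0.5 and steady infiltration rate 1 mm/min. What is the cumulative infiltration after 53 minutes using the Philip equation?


F = S*sqrt(t) + A*t
F = 27*sqrt(53) + 1*53
F = 27*7.280110 + 53

249.5630 mm


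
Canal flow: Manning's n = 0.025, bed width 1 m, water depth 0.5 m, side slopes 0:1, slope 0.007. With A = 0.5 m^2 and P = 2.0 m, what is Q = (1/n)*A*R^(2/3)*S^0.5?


R = A/P = 0.5/2.0 = 0.250000
Q = (1/0.025) * 0.5 * 0.250000^(2/3) * 0.007^0.5

0.6641 m^3/s


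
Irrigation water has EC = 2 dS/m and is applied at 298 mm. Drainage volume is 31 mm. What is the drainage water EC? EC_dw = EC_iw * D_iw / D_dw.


EC_dw = EC_iw * D_iw / D_dw
EC_dw = 2 * 298 / 31
EC_dw = 596 / 31

19.2258 dS/m


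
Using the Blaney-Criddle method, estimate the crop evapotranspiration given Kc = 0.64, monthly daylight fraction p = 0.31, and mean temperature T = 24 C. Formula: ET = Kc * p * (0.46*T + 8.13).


ET = Kc * p * (0.46*T + 8.13)
ET = 0.64 * 0.31 * (0.46*24 + 8.13)
ET = 0.64 * 0.31 * 19.1700

3.8033 mm/day


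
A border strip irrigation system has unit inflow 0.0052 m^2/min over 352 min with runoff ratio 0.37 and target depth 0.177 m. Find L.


L = q*t/((1+r)*Z)
L = 0.0052*352/((1+0.37)*0.177)
L = 1.8304/0.24249

7.5484 m


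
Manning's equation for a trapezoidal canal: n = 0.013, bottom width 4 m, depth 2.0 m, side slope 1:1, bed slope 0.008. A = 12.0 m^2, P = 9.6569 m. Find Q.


R = A/P = 12.0/9.6569 = 1.242635
Q = (1/0.013) * 12.0 * 1.242635^(2/3) * 0.008^0.5

95.4286 m^3/s


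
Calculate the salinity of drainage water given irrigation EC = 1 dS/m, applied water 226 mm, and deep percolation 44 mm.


EC_dw = EC_iw * D_iw / D_dw
EC_dw = 1 * 226 / 44
EC_dw = 226 / 44

5.1364 dS/m


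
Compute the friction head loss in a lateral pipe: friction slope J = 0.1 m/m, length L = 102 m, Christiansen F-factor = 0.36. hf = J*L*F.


hf = J * L * F = 0.1 * 102 * 0.36 = 3.6720 m

3.6720 m


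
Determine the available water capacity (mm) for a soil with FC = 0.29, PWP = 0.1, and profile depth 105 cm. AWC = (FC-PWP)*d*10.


AWC = (FC - PWP) * d * 10
AWC = (0.29 - 0.1) * 105 * 10
AWC = 0.1900 * 105 * 10

199.5000 mm


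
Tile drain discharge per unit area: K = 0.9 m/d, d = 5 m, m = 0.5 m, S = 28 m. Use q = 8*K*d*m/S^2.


q = 8*K*d*m/S^2
q = 8*0.9*5*0.5/28^2
q = 18.0000 / 784

0.0230 m/d


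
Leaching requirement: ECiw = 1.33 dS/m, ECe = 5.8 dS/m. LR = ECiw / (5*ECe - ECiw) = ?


LR = ECiw / (5*ECe - ECiw)
LR = 1.33 / (5*5.8 - 1.33)
LR = 1.33 / 27.6700

0.0481


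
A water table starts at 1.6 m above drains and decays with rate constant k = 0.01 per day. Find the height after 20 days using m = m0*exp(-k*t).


m = m0 * exp(-k*t)
m = 1.6 * exp(-0.01 * 20)
m = 1.6 * exp(-0.2000)

1.3100 m


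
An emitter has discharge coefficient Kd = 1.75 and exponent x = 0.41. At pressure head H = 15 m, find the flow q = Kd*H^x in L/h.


q = Kd * H^x = 1.75 * 15^0.41 = 1.75 * 3.035271

5.3117 L/h


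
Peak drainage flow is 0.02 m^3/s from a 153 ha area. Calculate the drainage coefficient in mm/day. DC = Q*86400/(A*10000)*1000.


DC = Q * 86400 / (A * 10000) * 1000
DC = 0.02 * 86400 / (153 * 10000) * 1000
DC = 1728000.0000 / 1530000

1.1294 mm/day


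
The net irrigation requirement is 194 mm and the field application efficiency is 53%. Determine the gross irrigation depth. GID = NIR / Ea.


Ea = 53% = 0.53
GID = NIR / Ea = 194 / 0.53 = 366.0377 mm

366.0377 mm


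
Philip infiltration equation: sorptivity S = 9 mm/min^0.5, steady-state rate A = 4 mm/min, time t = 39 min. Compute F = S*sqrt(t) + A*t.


F = S*sqrt(t) + A*t
F = 9*sqrt(39) + 4*39
F = 9*6.244998 + 156

212.2050 mm


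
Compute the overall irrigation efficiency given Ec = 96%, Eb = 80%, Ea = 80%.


Ec = 0.96, Eb = 0.8, Ea = 0.8
E = 0.96 * 0.8 * 0.8 * 100 = 61.4400%

61.4400 %


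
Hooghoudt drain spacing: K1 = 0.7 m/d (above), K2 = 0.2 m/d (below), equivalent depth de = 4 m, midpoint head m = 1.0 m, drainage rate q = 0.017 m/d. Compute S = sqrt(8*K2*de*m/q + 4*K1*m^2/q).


S^2 = 8*K2*de*m/q + 4*K1*m^2/q
S^2 = 8*0.2*4*1.0/0.017 + 4*0.7*1.0^2/0.017
S = sqrt(541.1765)

23.2632 m


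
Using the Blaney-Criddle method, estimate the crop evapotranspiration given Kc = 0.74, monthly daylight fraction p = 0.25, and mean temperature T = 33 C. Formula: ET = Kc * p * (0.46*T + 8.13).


ET = Kc * p * (0.46*T + 8.13)
ET = 0.74 * 0.25 * (0.46*33 + 8.13)
ET = 0.74 * 0.25 * 23.3100

4.3124 mm/day


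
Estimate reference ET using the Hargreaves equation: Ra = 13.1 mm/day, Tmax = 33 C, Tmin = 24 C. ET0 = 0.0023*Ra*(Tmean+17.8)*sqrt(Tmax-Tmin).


Tmean = (Tmax + Tmin)/2 = (33 + 24)/2 = 28.5
ET0 = 0.0023 * 13.1 * (28.5 + 17.8) * sqrt(33 - 24)
ET0 = 0.0023 * 13.1 * 46.3 * 3.000000

4.1851 mm/day


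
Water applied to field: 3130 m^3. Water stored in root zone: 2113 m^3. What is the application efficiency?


Ea = V_root / V_field * 100 = 2113 / 3130 * 100 = 67.5080%

67.5080 %


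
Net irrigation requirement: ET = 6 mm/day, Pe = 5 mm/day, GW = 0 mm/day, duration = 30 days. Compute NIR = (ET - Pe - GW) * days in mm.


Daily deficit = ET - Pe - GW = 6 - 5 - 0 = 1 mm/day
NIR = 1 * 30 = 30 mm

30.0000 mm


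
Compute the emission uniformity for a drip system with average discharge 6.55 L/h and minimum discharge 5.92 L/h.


EU = (q_min/q_avg)*100 = (5.92/6.55)*100 = 90.3817%

90.3817 %


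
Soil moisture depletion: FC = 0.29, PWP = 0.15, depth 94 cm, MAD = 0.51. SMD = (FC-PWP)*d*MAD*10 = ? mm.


SMD = (FC - PWP) * d * MAD * 10
SMD = (0.29 - 0.15) * 94 * 0.51 * 10
SMD = 0.1400 * 94 * 0.51 * 10

67.1160 mm


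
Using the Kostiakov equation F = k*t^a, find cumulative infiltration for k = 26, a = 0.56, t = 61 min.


F = k * t^a = 26 * 61^0.56
F = 26 * 9.995044

259.8711 mm


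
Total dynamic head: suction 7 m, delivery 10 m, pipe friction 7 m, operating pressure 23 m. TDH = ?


TDH = Hs + Hd + hf + Hp = 7 + 10 + 7 + 23 = 47

47 m


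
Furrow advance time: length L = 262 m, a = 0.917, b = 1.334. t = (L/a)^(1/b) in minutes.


t = (L/a)^(1/b)
t = (262/0.917)^(1/1.334)
t = 285.714286^(1/1.334)

69.3471 min


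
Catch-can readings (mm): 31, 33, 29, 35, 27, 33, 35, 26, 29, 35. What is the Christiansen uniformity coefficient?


mean = 31.300000 mm
MAD = 2.900000 mm
CU = (1 - 2.900000/31.300000)*100

90.7348 %


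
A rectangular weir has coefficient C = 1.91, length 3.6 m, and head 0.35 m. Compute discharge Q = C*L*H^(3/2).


Q = C * L * H^(3/2) = 1.91 * 3.6 * 0.35^1.5 = 1.91 * 3.6 * 0.207063

1.4238 m^3/s


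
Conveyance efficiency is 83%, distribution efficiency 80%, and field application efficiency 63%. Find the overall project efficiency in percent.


Ec = 0.83, Eb = 0.8, Ea = 0.63
E = 0.83 * 0.8 * 0.63 * 100 = 41.8320%

41.8320 %


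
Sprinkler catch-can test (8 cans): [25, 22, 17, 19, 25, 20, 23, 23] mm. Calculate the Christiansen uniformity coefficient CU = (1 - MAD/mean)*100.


mean = 21.750000 mm
MAD = 2.312500 mm
CU = (1 - 2.312500/21.750000)*100

89.3678 %


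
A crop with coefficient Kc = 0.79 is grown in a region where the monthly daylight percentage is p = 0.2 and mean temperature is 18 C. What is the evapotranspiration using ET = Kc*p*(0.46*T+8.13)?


ET = Kc * p * (0.46*T + 8.13)
ET = 0.79 * 0.2 * (0.46*18 + 8.13)
ET = 0.79 * 0.2 * 16.4100

2.5928 mm/day


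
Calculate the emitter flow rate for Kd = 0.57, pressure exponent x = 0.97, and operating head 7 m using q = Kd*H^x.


q = Kd * H^x = 0.57 * 7^0.97 = 0.57 * 6.603058

3.7637 L/h


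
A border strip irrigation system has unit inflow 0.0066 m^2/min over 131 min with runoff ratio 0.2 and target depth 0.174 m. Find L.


L = q*t/((1+r)*Z)
L = 0.0066*131/((1+0.2)*0.174)
L = 0.8646/0.2088

4.1408 m


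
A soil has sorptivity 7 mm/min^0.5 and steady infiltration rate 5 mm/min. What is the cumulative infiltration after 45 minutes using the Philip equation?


F = S*sqrt(t) + A*t
F = 7*sqrt(45) + 5*45
F = 7*6.708204 + 225

271.9574 mm


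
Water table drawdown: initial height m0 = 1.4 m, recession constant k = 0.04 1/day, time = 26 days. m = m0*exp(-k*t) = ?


m = m0 * exp(-k*t)
m = 1.4 * exp(-0.04 * 26)
m = 1.4 * exp(-1.0400)

0.4948 m


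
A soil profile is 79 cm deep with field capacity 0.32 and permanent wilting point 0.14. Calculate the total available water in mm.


AWC = (FC - PWP) * d * 10
AWC = (0.32 - 0.14) * 79 * 10
AWC = 0.1800 * 79 * 10

142.2000 mm


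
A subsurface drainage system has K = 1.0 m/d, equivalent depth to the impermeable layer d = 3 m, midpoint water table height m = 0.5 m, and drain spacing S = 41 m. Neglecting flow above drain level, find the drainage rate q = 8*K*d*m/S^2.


q = 8*K*d*m/S^2
q = 8*1.0*3*0.5/41^2
q = 12.0000 / 1681

0.0071 m/d


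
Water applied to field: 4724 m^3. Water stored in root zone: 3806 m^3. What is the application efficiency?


Ea = V_root / V_field * 100 = 3806 / 4724 * 100 = 80.5673%

80.5673 %


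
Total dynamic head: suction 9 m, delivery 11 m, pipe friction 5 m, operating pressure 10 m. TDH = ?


TDH = Hs + Hd + hf + Hp = 9 + 11 + 5 + 10 = 35

35 m


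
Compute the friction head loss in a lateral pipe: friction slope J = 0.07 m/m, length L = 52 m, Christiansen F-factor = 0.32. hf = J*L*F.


hf = J * L * F = 0.07 * 52 * 0.32 = 1.1648 m

1.1648 m


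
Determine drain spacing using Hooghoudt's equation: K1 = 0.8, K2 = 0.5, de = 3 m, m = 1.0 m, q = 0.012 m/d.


S^2 = 8*K2*de*m/q + 4*K1*m^2/q
S^2 = 8*0.5*3*1.0/0.012 + 4*0.8*1.0^2/0.012
S = sqrt(1266.6667)

35.5903 m


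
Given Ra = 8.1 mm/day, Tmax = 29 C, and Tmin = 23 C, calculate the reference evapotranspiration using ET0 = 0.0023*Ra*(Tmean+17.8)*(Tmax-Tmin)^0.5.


Tmean = (Tmax + Tmin)/2 = (29 + 23)/2 = 26.0
ET0 = 0.0023 * 8.1 * (26.0 + 17.8) * sqrt(29 - 23)
ET0 = 0.0023 * 8.1 * 43.8 * 2.449490

1.9988 mm/day


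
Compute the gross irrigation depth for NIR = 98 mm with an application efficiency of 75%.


Ea = 75% = 0.75
GID = NIR / Ea = 98 / 0.75 = 130.6667 mm

130.6667 mm


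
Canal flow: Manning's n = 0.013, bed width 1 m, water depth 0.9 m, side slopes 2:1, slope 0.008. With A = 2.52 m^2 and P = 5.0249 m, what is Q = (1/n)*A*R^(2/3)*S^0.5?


R = A/P = 2.52/5.0249 = 0.501503
Q = (1/0.013) * 2.52 * 0.501503^(2/3) * 0.008^0.5

10.9442 m^3/s


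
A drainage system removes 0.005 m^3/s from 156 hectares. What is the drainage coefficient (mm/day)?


DC = Q * 86400 / (A * 10000) * 1000
DC = 0.005 * 86400 / (156 * 10000) * 1000
DC = 432000.0000 / 1560000

0.2769 mm/day


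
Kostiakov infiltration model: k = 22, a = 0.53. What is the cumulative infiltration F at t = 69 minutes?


F = k * t^a = 22 * 69^0.53
F = 22 * 9.431701

207.4974 mm


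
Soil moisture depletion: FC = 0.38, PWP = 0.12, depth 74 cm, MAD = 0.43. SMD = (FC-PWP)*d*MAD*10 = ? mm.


SMD = (FC - PWP) * d * MAD * 10
SMD = (0.38 - 0.12) * 74 * 0.43 * 10
SMD = 0.2600 * 74 * 0.43 * 10

82.7320 mm


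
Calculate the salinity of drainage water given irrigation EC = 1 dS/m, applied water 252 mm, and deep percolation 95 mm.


EC_dw = EC_iw * D_iw / D_dw
EC_dw = 1 * 252 / 95
EC_dw = 252 / 95

2.6526 dS/m


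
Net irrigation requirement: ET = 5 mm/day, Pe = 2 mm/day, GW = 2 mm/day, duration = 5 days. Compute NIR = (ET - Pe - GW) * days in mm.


Daily deficit = ET - Pe - GW = 5 - 2 - 2 = 1 mm/day
NIR = 1 * 5 = 5 mm

5.0000 mm


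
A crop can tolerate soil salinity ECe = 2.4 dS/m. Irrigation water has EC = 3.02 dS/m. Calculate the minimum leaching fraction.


LR = ECiw / (5*ECe - ECiw)
LR = 3.02 / (5*2.4 - 3.02)
LR = 3.02 / 8.9800

0.3363


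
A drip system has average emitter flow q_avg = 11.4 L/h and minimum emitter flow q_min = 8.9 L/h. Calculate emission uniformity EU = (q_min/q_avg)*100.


EU = (q_min/q_avg)*100 = (8.9/11.4)*100 = 78.0702%

78.0702 %


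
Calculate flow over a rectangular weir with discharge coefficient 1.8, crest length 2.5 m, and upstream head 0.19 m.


Q = C * L * H^(3/2) = 1.8 * 2.5 * 0.19^1.5 = 1.8 * 2.5 * 0.082819

0.3727 m^3/s


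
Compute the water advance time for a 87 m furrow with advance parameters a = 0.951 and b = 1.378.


t = (L/a)^(1/b)
t = (87/0.951)^(1/1.378)
t = 91.482650^(1/1.378)

26.5047 min


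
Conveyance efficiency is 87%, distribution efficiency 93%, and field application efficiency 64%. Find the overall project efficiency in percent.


Ec = 0.87, Eb = 0.93, Ea = 0.64
E = 0.87 * 0.93 * 0.64 * 100 = 51.7824%

51.7824 %


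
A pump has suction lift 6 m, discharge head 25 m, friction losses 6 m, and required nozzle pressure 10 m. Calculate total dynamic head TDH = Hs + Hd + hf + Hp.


TDH = Hs + Hd + hf + Hp = 6 + 25 + 6 + 10 = 47

47 m


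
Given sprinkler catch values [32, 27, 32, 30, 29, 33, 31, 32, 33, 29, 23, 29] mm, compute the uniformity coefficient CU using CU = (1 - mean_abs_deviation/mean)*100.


mean = 30.000000 mm
MAD = 2.166667 mm
CU = (1 - 2.166667/30.000000)*100

92.7778 %


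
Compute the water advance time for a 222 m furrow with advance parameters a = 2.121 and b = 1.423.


t = (L/a)^(1/b)
t = (222/2.121)^(1/1.423)
t = 104.667610^(1/1.423)

26.2666 min


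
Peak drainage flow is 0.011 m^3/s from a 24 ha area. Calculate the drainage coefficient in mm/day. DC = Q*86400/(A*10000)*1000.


DC = Q * 86400 / (A * 10000) * 1000
DC = 0.011 * 86400 / (24 * 10000) * 1000
DC = 950400.0000 / 240000

3.9600 mm/day


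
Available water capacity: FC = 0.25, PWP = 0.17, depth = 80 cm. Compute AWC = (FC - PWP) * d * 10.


AWC = (FC - PWP) * d * 10
AWC = (0.25 - 0.17) * 80 * 10
AWC = 0.0800 * 80 * 10

64.0000 mm


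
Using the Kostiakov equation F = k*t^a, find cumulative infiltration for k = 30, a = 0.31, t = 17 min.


F = k * t^a = 30 * 17^0.31
F = 30 * 2.406795

72.2038 mm


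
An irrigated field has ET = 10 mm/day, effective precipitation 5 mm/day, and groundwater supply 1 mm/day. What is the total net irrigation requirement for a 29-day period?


Daily deficit = ET - Pe - GW = 10 - 5 - 1 = 4 mm/day
NIR = 4 * 29 = 116 mm

116.0000 mm


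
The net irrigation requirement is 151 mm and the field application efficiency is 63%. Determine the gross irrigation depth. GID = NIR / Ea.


Ea = 63% = 0.63
GID = NIR / Ea = 151 / 0.63 = 239.6825 mm

239.6825 mm


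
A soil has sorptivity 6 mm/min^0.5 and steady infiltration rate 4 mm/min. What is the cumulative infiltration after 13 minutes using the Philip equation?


F = S*sqrt(t) + A*t
F = 6*sqrt(13) + 4*13
F = 6*3.605551 + 52

73.6333 mm


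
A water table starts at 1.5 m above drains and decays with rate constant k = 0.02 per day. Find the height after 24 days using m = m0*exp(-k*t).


m = m0 * exp(-k*t)
m = 1.5 * exp(-0.02 * 24)
m = 1.5 * exp(-0.4800)

0.9282 m


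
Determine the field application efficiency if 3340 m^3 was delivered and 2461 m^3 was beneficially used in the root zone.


Ea = V_root / V_field * 100 = 2461 / 3340 * 100 = 73.6826%

73.6826 %


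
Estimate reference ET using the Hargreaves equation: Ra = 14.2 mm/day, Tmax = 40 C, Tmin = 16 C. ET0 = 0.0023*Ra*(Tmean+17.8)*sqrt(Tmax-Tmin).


Tmean = (Tmax + Tmin)/2 = (40 + 16)/2 = 28.0
ET0 = 0.0023 * 14.2 * (28.0 + 17.8) * sqrt(40 - 16)
ET0 = 0.0023 * 14.2 * 45.8 * 4.898979

7.3280 mm/day


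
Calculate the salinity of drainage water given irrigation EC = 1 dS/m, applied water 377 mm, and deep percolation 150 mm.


EC_dw = EC_iw * D_iw / D_dw
EC_dw = 1 * 377 / 150
EC_dw = 377 / 150

2.5133 dS/m


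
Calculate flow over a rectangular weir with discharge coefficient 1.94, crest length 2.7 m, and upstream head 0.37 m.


Q = C * L * H^(3/2) = 1.94 * 2.7 * 0.37^1.5 = 1.94 * 2.7 * 0.225062

1.1789 m^3/s


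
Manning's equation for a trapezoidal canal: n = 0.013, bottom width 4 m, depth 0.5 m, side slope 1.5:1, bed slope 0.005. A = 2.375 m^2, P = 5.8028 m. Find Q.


R = A/P = 2.375/5.8028 = 0.409285
Q = (1/0.013) * 2.375 * 0.409285^(2/3) * 0.005^0.5

7.1212 m^3/s


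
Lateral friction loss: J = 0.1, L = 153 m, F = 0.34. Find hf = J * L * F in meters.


hf = J * L * F = 0.1 * 153 * 0.34 = 5.2020 m

5.2020 m


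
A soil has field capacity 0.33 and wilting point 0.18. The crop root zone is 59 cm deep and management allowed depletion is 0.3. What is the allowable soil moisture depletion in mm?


SMD = (FC - PWP) * d * MAD * 10
SMD = (0.33 - 0.18) * 59 * 0.3 * 10
SMD = 0.1500 * 59 * 0.3 * 10

26.5500 mm


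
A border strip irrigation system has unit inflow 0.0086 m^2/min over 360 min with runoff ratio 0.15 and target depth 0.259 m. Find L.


L = q*t/((1+r)*Z)
L = 0.0086*360/((1+0.15)*0.259)
L = 3.096/0.29785

10.3945 m


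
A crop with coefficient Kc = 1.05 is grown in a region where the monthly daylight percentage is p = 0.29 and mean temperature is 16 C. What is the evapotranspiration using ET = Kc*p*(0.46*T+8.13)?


ET = Kc * p * (0.46*T + 8.13)
ET = 1.05 * 0.29 * (0.46*16 + 8.13)
ET = 1.05 * 0.29 * 15.4900

4.7167 mm/day


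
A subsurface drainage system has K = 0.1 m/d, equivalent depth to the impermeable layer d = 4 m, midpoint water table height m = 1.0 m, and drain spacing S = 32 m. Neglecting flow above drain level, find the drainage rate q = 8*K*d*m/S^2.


q = 8*K*d*m/S^2
q = 8*0.1*4*1.0/32^2
q = 3.2000 / 1024

0.0031 m/d


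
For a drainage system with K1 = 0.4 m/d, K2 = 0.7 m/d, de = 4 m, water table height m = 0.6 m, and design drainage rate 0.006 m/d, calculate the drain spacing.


S^2 = 8*K2*de*m/q + 4*K1*m^2/q
S^2 = 8*0.7*4*0.6/0.006 + 4*0.4*0.6^2/0.006
S = sqrt(2336.0000)

48.3322 m


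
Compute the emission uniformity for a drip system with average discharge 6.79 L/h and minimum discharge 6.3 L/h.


EU = (q_min/q_avg)*100 = (6.3/6.79)*100 = 92.7835%

92.7835 %


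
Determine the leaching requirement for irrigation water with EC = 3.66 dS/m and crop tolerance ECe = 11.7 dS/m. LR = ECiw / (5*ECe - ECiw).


LR = ECiw / (5*ECe - ECiw)
LR = 3.66 / (5*11.7 - 3.66)
LR = 3.66 / 54.8400

0.0667


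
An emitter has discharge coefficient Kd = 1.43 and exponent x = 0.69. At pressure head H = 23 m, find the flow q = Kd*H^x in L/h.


q = Kd * H^x = 1.43 * 23^0.69 = 1.43 * 8.701462

12.4431 L/h


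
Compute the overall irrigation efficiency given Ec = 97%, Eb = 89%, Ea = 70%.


Ec = 0.97, Eb = 0.89, Ea = 0.7
E = 0.97 * 0.89 * 0.7 * 100 = 60.4310%

60.4310 %


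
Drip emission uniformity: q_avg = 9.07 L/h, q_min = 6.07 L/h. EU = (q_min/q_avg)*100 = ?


EU = (q_min/q_avg)*100 = (6.07/9.07)*100 = 66.9239%

66.9239 %


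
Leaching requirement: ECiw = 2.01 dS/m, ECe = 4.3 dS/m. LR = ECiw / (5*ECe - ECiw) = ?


LR = ECiw / (5*ECe - ECiw)
LR = 2.01 / (5*4.3 - 2.01)
LR = 2.01 / 19.4900

0.1031


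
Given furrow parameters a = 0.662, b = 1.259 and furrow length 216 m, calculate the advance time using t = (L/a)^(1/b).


t = (L/a)^(1/b)
t = (216/0.662)^(1/1.259)
t = 326.283988^(1/1.259)

99.1977 min


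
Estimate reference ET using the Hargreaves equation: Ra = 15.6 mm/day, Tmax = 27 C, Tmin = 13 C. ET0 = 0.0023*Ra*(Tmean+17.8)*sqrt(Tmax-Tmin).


Tmean = (Tmax + Tmin)/2 = (27 + 13)/2 = 20.0
ET0 = 0.0023 * 15.6 * (20.0 + 17.8) * sqrt(27 - 13)
ET0 = 0.0023 * 15.6 * 37.8 * 3.741657

5.0747 mm/day


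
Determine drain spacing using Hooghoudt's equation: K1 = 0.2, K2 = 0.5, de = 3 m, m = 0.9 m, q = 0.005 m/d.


S^2 = 8*K2*de*m/q + 4*K1*m^2/q
S^2 = 8*0.5*3*0.9/0.005 + 4*0.2*0.9^2/0.005
S = sqrt(2289.6000)

47.8498 m


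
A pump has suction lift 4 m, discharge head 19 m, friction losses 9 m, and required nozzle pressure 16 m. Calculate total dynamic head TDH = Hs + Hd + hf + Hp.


TDH = Hs + Hd + hf + Hp = 4 + 19 + 9 + 16 = 48

48 m


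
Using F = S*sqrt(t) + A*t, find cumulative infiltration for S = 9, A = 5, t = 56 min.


F = S*sqrt(t) + A*t
F = 9*sqrt(56) + 5*56
F = 9*7.483315 + 280

347.3498 mm


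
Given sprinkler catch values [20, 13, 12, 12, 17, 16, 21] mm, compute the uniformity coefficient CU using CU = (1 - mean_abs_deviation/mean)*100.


mean = 15.857143 mm
MAD = 3.020408 mm
CU = (1 - 3.020408/15.857143)*100

80.9524 %


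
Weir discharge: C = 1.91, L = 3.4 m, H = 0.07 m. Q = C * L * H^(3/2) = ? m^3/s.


Q = C * L * H^(3/2) = 1.91 * 3.4 * 0.07^1.5 = 1.91 * 3.4 * 0.018520

0.1203 m^3/s


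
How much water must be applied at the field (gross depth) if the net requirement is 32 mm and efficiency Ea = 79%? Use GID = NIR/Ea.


Ea = 79% = 0.79
GID = NIR / Ea = 32 / 0.79 = 40.5063 mm

40.5063 mm


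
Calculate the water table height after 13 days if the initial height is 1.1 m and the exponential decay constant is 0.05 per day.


m = m0 * exp(-k*t)
m = 1.1 * exp(-0.05 * 13)
m = 1.1 * exp(-0.6500)

0.5743 m


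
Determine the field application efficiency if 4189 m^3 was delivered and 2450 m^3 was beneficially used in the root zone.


Ea = V_root / V_field * 100 = 2450 / 4189 * 100 = 58.4865%

58.4865 %


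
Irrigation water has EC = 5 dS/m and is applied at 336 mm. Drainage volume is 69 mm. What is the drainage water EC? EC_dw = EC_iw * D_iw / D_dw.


EC_dw = EC_iw * D_iw / D_dw
EC_dw = 5 * 336 / 69
EC_dw = 1680 / 69

24.3478 dS/m


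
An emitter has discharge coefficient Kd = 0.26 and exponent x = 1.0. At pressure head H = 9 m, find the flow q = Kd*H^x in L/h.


q = Kd * H^x = 0.26 * 9^1.0 = 0.26 * 9.000000

2.3400 L/h


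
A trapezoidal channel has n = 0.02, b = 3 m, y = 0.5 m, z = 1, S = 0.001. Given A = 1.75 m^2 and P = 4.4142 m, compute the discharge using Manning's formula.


R = A/P = 1.75/4.4142 = 0.396448
Q = (1/0.02) * 1.75 * 0.396448^(2/3) * 0.001^0.5

1.4932 m^3/s


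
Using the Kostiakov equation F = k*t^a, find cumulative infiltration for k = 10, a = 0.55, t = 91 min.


F = k * t^a = 10 * 91^0.55
F = 10 * 11.952886

119.5289 mm


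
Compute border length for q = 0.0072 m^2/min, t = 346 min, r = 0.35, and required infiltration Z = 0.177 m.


L = q*t/((1+r)*Z)
L = 0.0072*346/((1+0.35)*0.177)
L = 2.4912/0.23895

10.4256 m


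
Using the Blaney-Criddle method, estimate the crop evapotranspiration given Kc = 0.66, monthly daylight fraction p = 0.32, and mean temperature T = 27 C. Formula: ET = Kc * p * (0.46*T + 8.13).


ET = Kc * p * (0.46*T + 8.13)
ET = 0.66 * 0.32 * (0.46*27 + 8.13)
ET = 0.66 * 0.32 * 20.5500

4.3402 mm/day


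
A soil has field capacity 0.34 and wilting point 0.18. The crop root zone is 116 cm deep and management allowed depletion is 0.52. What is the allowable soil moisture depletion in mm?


SMD = (FC - PWP) * d * MAD * 10
SMD = (0.34 - 0.18) * 116 * 0.52 * 10
SMD = 0.1600 * 116 * 0.52 * 10

96.5120 mm


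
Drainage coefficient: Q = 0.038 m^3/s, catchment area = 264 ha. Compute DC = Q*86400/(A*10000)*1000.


DC = Q * 86400 / (A * 10000) * 1000
DC = 0.038 * 86400 / (264 * 10000) * 1000
DC = 3283200.0000 / 2640000

1.2436 mm/day


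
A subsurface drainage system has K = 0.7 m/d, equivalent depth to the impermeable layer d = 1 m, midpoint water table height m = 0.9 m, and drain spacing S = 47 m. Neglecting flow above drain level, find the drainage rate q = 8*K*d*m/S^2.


q = 8*K*d*m/S^2
q = 8*0.7*1*0.9/47^2
q = 5.0400 / 2209

0.0023 m/d


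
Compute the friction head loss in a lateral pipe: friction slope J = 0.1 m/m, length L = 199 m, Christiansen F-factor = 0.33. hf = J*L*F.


hf = J * L * F = 0.1 * 199 * 0.33 = 6.5670 m

6.5670 m


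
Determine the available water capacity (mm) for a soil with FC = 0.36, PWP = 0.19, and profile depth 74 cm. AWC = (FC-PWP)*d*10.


AWC = (FC - PWP) * d * 10
AWC = (0.36 - 0.19) * 74 * 10
AWC = 0.1700 * 74 * 10

125.8000 mm


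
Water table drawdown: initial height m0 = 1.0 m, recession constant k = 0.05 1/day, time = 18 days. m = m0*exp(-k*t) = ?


m = m0 * exp(-k*t)
m = 1.0 * exp(-0.05 * 18)
m = 1.0 * exp(-0.9000)

0.4066 m


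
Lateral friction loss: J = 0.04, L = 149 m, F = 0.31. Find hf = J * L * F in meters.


hf = J * L * F = 0.04 * 149 * 0.31 = 1.8476 m

1.8476 m


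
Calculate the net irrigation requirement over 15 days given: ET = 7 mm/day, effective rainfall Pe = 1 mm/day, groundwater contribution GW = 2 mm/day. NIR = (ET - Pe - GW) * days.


Daily deficit = ET - Pe - GW = 7 - 1 - 2 = 4 mm/day
NIR = 4 * 15 = 60 mm

60.0000 mm


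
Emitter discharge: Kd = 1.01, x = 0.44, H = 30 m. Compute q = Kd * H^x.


q = Kd * H^x = 1.01 * 30^0.44 = 1.01 * 4.466150

4.5108 L/h


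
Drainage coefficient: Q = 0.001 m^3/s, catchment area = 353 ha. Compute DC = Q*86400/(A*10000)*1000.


DC = Q * 86400 / (A * 10000) * 1000
DC = 0.001 * 86400 / (353 * 10000) * 1000
DC = 86400.0000 / 3530000

0.0245 mm/day


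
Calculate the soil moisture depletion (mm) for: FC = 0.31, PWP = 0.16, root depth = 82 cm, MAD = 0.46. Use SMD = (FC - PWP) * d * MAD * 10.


SMD = (FC - PWP) * d * MAD * 10
SMD = (0.31 - 0.16) * 82 * 0.46 * 10
SMD = 0.1500 * 82 * 0.46 * 10

56.5800 mm


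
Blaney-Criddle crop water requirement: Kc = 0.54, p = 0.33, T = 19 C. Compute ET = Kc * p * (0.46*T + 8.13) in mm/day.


ET = Kc * p * (0.46*T + 8.13)
ET = 0.54 * 0.33 * (0.46*19 + 8.13)
ET = 0.54 * 0.33 * 16.8700

3.0062 mm/day


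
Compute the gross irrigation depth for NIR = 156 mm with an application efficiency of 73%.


Ea = 73% = 0.73
GID = NIR / Ea = 156 / 0.73 = 213.6986 mm

213.6986 mm


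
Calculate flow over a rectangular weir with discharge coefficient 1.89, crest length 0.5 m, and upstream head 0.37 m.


Q = C * L * H^(3/2) = 1.89 * 0.5 * 0.37^1.5 = 1.89 * 0.5 * 0.225062

0.2127 m^3/s


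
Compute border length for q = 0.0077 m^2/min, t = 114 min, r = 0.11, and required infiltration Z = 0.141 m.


L = q*t/((1+r)*Z)
L = 0.0077*114/((1+0.11)*0.141)
L = 0.8778/0.15651

5.6086 m


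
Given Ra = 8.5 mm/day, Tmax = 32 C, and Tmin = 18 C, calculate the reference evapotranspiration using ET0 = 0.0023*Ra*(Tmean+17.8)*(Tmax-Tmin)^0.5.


Tmean = (Tmax + Tmin)/2 = (32 + 18)/2 = 25.0
ET0 = 0.0023 * 8.5 * (25.0 + 17.8) * sqrt(32 - 18)
ET0 = 0.0023 * 8.5 * 42.8 * 3.741657

3.1308 mm/day


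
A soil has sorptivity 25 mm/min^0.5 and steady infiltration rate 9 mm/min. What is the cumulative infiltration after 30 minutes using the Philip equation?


F = S*sqrt(t) + A*t
F = 25*sqrt(30) + 9*30
F = 25*5.477226 + 270

406.9307 mm


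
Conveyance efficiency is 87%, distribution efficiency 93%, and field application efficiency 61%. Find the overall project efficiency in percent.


Ec = 0.87, Eb = 0.93, Ea = 0.61
E = 0.87 * 0.93 * 0.61 * 100 = 49.3551%

49.3551 %


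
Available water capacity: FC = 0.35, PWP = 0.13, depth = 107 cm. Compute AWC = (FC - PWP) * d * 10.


AWC = (FC - PWP) * d * 10
AWC = (0.35 - 0.13) * 107 * 10
AWC = 0.2200 * 107 * 10

235.4000 mm


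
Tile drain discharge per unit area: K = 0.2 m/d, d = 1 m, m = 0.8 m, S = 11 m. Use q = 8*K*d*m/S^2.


q = 8*K*d*m/S^2
q = 8*0.2*1*0.8/11^2
q = 1.2800 / 121

0.0106 m/d


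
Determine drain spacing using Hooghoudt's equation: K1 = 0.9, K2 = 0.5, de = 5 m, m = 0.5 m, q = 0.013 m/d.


S^2 = 8*K2*de*m/q + 4*K1*m^2/q
S^2 = 8*0.5*5*0.5/0.013 + 4*0.9*0.5^2/0.013
S = sqrt(838.4615)

28.9562 m


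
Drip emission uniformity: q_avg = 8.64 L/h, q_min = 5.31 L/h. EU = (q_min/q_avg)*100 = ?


EU = (q_min/q_avg)*100 = (5.31/8.64)*100 = 61.4583%

61.4583 %


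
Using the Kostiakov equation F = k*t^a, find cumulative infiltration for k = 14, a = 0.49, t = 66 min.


F = k * t^a = 14 * 66^0.49
F = 14 * 7.790701

109.0698 mm


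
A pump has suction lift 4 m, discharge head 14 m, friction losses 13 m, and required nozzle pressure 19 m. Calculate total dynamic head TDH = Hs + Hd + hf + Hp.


TDH = Hs + Hd + hf + Hp = 4 + 14 + 13 + 19 = 50

50 m


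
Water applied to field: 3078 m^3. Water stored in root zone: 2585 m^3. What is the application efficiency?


Ea = V_root / V_field * 100 = 2585 / 3078 * 100 = 83.9831%

83.9831 %


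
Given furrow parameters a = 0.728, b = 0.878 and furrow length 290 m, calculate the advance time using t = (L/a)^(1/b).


t = (L/a)^(1/b)
t = (290/0.728)^(1/0.878)
t = 398.351648^(1/0.878)

915.3334 min


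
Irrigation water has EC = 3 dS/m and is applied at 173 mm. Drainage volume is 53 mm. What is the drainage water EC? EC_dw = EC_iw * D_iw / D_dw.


EC_dw = EC_iw * D_iw / D_dw
EC_dw = 3 * 173 / 53
EC_dw = 519 / 53

9.7925 dS/m


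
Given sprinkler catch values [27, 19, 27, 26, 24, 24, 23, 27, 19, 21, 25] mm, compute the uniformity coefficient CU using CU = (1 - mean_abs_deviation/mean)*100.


mean = 23.818182 mm
MAD = 2.413223 mm
CU = (1 - 2.413223/23.818182)*100

89.8681 %


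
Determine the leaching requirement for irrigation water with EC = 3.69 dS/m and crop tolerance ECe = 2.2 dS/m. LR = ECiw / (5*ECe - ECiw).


LR = ECiw / (5*ECe - ECiw)
LR = 3.69 / (5*2.2 - 3.69)
LR = 3.69 / 7.3100

0.5048


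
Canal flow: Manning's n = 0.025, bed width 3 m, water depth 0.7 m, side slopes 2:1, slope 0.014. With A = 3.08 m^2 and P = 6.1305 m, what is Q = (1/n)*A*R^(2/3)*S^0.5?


R = A/P = 3.08/6.1305 = 0.502406
Q = (1/0.025) * 3.08 * 0.502406^(2/3) * 0.014^0.5

9.2125 m^3/s


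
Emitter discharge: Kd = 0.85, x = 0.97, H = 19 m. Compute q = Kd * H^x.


q = Kd * H^x = 0.85 * 19^0.97 = 0.85 * 17.393661

14.7846 L/h


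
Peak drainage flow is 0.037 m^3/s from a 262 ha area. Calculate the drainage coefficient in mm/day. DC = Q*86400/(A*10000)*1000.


DC = Q * 86400 / (A * 10000) * 1000
DC = 0.037 * 86400 / (262 * 10000) * 1000
DC = 3196800.0000 / 2620000

1.2202 mm/day


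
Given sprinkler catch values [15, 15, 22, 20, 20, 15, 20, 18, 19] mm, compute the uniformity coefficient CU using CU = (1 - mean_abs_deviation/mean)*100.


mean = 18.222222 mm
MAD = 2.197531 mm
CU = (1 - 2.197531/18.222222)*100

87.9404 %


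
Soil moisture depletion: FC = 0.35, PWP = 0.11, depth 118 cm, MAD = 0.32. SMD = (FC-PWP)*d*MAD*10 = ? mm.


SMD = (FC - PWP) * d * MAD * 10
SMD = (0.35 - 0.11) * 118 * 0.32 * 10
SMD = 0.2400 * 118 * 0.32 * 10

90.6240 mm


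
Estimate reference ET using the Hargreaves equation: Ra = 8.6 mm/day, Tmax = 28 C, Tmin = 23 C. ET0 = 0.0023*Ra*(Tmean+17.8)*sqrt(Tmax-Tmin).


Tmean = (Tmax + Tmin)/2 = (28 + 23)/2 = 25.5
ET0 = 0.0023 * 8.6 * (25.5 + 17.8) * sqrt(28 - 23)
ET0 = 0.0023 * 8.6 * 43.3 * 2.236068

1.9151 mm/day


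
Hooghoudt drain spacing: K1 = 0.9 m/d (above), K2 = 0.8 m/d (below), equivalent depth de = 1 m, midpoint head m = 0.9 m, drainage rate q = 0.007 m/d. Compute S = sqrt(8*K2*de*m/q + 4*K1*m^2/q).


S^2 = 8*K2*de*m/q + 4*K1*m^2/q
S^2 = 8*0.8*1*0.9/0.007 + 4*0.9*0.9^2/0.007
S = sqrt(1239.4286)

35.2055 m


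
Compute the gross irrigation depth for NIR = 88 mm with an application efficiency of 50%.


Ea = 50% = 0.5
GID = NIR / Ea = 88 / 0.5 = 176.0000 mm

176.0000 mm


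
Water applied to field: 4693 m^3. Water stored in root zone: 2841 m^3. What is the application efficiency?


Ea = V_root / V_field * 100 = 2841 / 4693 * 100 = 60.5370%

60.5370 %


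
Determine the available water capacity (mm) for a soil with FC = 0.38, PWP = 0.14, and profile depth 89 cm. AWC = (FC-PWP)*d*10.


AWC = (FC - PWP) * d * 10
AWC = (0.38 - 0.14) * 89 * 10
AWC = 0.2400 * 89 * 10

213.6000 mm


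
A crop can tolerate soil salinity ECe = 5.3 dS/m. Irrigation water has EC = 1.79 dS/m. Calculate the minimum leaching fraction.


LR = ECiw / (5*ECe - ECiw)
LR = 1.79 / (5*5.3 - 1.79)
LR = 1.79 / 24.7100

0.0724


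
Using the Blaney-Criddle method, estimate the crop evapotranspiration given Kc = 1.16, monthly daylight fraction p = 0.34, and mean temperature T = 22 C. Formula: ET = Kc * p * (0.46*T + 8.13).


ET = Kc * p * (0.46*T + 8.13)
ET = 1.16 * 0.34 * (0.46*22 + 8.13)
ET = 1.16 * 0.34 * 18.2500

7.1978 mm/day


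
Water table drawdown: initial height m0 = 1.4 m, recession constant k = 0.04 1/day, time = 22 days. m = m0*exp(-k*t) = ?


m = m0 * exp(-k*t)
m = 1.4 * exp(-0.04 * 22)
m = 1.4 * exp(-0.8800)

0.5807 m


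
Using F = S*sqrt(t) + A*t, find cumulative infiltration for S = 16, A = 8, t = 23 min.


F = S*sqrt(t) + A*t
F = 16*sqrt(23) + 8*23
F = 16*4.795832 + 184

260.7333 mm


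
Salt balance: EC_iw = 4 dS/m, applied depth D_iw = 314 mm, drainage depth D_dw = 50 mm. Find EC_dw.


EC_dw = EC_iw * D_iw / D_dw
EC_dw = 4 * 314 / 50
EC_dw = 1256 / 50

25.1200 dS/m


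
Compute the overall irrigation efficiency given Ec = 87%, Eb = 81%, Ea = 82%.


Ec = 0.87, Eb = 0.81, Ea = 0.82
E = 0.87 * 0.81 * 0.82 * 100 = 57.7854%

57.7854 %


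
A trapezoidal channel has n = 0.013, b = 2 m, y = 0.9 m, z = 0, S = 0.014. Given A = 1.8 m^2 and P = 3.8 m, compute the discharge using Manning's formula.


R = A/P = 1.8/3.8 = 0.473684
Q = (1/0.013) * 1.8 * 0.473684^(2/3) * 0.014^0.5

9.9553 m^3/s


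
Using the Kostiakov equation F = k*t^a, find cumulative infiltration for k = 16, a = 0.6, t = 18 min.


F = k * t^a = 16 * 18^0.6
F = 16 * 5.664525

90.6324 mm


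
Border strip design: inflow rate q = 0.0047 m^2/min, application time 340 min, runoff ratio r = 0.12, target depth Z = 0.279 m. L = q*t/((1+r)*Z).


L = q*t/((1+r)*Z)
L = 0.0047*340/((1+0.12)*0.279)
L = 1.598/0.31248

5.1139 m


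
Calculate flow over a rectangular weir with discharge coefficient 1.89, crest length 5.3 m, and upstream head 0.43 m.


Q = C * L * H^(3/2) = 1.89 * 5.3 * 0.43^1.5 = 1.89 * 5.3 * 0.281970

2.8245 m^3/s


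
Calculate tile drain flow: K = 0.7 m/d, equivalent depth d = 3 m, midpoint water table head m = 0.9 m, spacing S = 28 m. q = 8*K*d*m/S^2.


q = 8*K*d*m/S^2
q = 8*0.7*3*0.9/28^2
q = 15.1200 / 784

0.0193 m/d


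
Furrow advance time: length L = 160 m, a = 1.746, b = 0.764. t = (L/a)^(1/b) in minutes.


t = (L/a)^(1/b)
t = (160/1.746)^(1/0.764)
t = 91.638030^(1/0.764)

369.9661 min


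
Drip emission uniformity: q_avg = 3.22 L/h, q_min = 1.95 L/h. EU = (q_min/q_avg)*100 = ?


EU = (q_min/q_avg)*100 = (1.95/3.22)*100 = 60.5590%

60.5590 %


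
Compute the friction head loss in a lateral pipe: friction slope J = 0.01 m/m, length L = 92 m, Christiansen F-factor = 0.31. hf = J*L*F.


hf = J * L * F = 0.01 * 92 * 0.31 = 0.2852 m

0.2852 m


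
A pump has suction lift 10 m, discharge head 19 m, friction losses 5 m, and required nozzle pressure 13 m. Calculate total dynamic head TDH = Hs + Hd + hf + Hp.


TDH = Hs + Hd + hf + Hp = 10 + 19 + 5 + 13 = 47

47 m


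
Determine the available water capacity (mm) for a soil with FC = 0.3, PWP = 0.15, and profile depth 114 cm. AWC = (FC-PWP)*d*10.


AWC = (FC - PWP) * d * 10
AWC = (0.3 - 0.15) * 114 * 10
AWC = 0.1500 * 114 * 10

171.0000 mm


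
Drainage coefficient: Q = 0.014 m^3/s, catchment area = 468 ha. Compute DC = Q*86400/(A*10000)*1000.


DC = Q * 86400 / (A * 10000) * 1000
DC = 0.014 * 86400 / (468 * 10000) * 1000
DC = 1209600.0000 / 4680000

0.2585 mm/day
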